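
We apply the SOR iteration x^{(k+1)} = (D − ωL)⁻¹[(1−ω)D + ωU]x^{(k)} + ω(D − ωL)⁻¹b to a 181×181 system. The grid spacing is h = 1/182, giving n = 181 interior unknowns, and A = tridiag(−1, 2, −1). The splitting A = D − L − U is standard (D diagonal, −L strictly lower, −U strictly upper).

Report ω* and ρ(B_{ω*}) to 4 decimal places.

B_J for the 181×181 system has eigenvalues cos(kπ/182); ρ_J = cos(π/182) = 0.9999.
1 − cos²(π/182) = sin²(π/182) ⇒ √(1−ρ_J²) = sin(π/182) = 0.01726.
ω* = 2/(1 + 0.01726) = 2/1.01726 = 1.9661.
At ω = 1.9661 every |λ(B_ω)| = ω−1, so ρ_SOR = 0.9661.

ω* = 1.9661, ρ_SOR = 0.9661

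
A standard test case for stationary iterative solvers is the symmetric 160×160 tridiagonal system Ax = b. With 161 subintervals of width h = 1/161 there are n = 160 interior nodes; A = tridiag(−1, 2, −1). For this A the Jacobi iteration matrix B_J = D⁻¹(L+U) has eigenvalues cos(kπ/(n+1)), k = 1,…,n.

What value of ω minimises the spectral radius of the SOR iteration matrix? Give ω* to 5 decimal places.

n=160: λ(B_J) = 1 − λ(A)/2 = cos(kπ/161); k=1 gives ρ_J = 0.99981.
√(1 − cos²(π/161)) = sin(π/161) ≈ 0.019512.
Then 2/(1+√(1−ρ_J²)) = 2/(1+0.019512); ω* = 2/1.019512 = 1.96172.
At ω = 1.96172 every |λ(B_ω)| = ω−1, so ρ_SOR = 0.96172.

ω* = 1.96172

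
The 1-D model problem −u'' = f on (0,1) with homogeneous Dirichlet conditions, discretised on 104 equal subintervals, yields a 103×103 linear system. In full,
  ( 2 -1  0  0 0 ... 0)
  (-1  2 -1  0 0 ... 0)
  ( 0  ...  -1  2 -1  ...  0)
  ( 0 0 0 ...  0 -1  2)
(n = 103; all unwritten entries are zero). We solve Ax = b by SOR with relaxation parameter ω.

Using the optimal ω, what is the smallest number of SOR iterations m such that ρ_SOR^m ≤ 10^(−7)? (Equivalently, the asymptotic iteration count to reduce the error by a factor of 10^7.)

m = 267

n=103: λ(B_J) = 1 − λ(A)/2 = cos(kπ/104); k=1 gives ρ_J = 0.9995438.
√(1−ρ_J²) simplifies to sin(π/104) = 0.0302030.
Young: ω* = 2/(1+√(1−ρ_J²)) = 2/(1+0.0302030) = 2/1.0302030 = 1.9413650.
[ρ_SOR] ω* − 1 = 0.9413650.
m ≥ 7·ln10 / (−ln 0.9413650) = 266.749; smallest integer m = 267.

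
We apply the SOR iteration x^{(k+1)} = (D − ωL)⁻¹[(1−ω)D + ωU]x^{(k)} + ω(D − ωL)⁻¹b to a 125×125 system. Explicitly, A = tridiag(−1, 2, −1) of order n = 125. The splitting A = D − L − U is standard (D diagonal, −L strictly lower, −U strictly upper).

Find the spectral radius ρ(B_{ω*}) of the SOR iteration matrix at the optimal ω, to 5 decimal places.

ρ_SOR = 0.95135

ρ_J = max_k |cos(kπ/126)| = cos(π/126) = 0.99969
√(1−ρ_J²) = |sin(π/126)| = 0.024931
So ω* = 2/1.024931 = 1.95135 (Young).
Hence ρ(B_{ω*}) = 1.95135 − 1 = 0.95135.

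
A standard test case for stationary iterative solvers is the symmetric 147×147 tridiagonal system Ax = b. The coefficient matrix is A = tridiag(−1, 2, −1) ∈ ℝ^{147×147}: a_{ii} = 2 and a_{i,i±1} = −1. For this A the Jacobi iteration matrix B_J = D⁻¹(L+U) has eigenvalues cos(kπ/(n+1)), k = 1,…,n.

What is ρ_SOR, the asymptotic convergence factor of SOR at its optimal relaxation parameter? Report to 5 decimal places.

ρ_SOR = 0.95843

[ρ_J] n=147: ρ(B_J) = cos(π/(n+1)) = cos(π/148) = 0.99977.
√(1 − cos²(π/148)) = sin(π/148) ≈ 0.021225.
ω* = 2/(1+0.021225) = 1.95843
[ρ_SOR] ω* − 1 = 0.95843.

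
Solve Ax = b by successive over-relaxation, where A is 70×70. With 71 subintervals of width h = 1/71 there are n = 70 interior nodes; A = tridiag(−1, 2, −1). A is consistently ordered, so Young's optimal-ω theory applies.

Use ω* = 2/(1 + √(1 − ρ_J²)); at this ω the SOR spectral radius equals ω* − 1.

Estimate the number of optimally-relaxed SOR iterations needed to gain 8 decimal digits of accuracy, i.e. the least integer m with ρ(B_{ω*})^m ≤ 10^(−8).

B_J for the 70×70 system has eigenvalues cos(kπ/71); ρ_J = cos(π/71) = 0.9990212.
root = sin(π/71) = 0.0442333  (since 1−cos² = sin²).
Then 2/(1+√(1−ρ_J²)) = 2/(1+0.0442333); ω* = 2/1.0442333 = 1.9152808.
and ρ(B_{ω*}) = 1.9152808 − 1 = 0.9152808.
ρ_SOR^m ≤ 10^(−8) ⇔ m ≥ 8·ln10/(−ln 0.9152808) = 18.4207/0.0885244 = 208.086; m = ⌈208.086⌉ = 209.

m = 209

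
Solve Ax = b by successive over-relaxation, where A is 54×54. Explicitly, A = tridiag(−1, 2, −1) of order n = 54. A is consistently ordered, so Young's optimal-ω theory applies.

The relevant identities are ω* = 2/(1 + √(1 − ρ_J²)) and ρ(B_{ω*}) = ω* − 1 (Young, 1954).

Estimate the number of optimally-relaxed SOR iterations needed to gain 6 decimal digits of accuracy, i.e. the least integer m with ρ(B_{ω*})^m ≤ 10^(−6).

ρ_J = max_k |cos(kπ/55)| = cos(π/55) = 0.9983691
1 − cos²(π/55) = sin²(π/55) ⇒ √(1−ρ_J²) = sin(π/55) = 0.0570888.
ω* = 2 / (1 + 0.0570888) = 2 / 1.0570888 ≈ 1.8919886.
[ρ_SOR] ω* − 1 = 0.8919886.
(0.8919886)^m ≤ 10^{−6}  ⇒  m·ln(0.8919886) ≤ −6·ln10  ⇒  m ≥ 120.868  ⇒  m = 121

m = 121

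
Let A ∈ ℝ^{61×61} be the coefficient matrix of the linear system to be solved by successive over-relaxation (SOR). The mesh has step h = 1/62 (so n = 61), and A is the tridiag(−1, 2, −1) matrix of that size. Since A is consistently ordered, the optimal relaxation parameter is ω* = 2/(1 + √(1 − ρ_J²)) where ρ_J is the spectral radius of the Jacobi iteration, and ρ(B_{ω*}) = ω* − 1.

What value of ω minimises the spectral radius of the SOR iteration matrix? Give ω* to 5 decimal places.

ω* = 1.90359

With n=61, ρ(Jacobi) = cos(π/62) = 0.99872.
1 − cos²(π/62) = sin²(π/62) ⇒ √(1−ρ_J²) = sin(π/62) = 0.050649.
ω* = 2 / (1 + 0.050649) = 2 / 1.050649 ≈ 1.90359.
ρ(B_{ω*}) = ω*−1 = 0.90359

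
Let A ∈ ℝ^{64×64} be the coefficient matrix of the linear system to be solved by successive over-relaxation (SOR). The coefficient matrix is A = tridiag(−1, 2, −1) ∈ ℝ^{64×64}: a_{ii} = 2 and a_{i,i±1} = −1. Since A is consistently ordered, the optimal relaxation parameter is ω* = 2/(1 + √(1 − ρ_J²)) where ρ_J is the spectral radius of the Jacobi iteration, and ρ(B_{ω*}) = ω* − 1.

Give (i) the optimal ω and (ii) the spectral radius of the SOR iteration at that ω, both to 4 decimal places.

ρ_J = max_k |cos(kπ/65)| = cos(π/65) = 0.9988
1 − cos²(π/65) = sin²(π/65) ⇒ √(1−ρ_J²) = sin(π/65) = 0.04831.
Young: ω* = 2/(1+√(1−ρ_J²)) = 2/(1+0.04831) = 2/1.04831 = 1.9078.
Hence ρ(B_{ω*}) = 1.9078 − 1 = 0.9078.

ω* = 1.9078, ρ_SOR = 0.9078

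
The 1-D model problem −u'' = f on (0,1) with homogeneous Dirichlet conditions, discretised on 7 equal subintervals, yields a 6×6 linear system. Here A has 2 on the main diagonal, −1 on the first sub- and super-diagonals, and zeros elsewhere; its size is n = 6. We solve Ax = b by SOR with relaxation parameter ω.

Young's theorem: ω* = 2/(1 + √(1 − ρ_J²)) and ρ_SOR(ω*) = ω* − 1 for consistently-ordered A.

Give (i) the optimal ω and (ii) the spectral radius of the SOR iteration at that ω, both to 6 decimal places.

ω* = 1.394813, ρ_SOR = 0.394813

½·tridiag(1,0,1) at n=6: λ_k = cos(kπ/7); max |λ| at k=1 ⇒ ρ_J = cos(π/7) ≈ 0.900969.
1 − cos²(π/7) = sin²(π/7) ⇒ √(1−ρ_J²) = sin(π/7) = 0.4338837.
ω* = 2/(1+0.4338837) = 1.394813
Hence ρ(B_{ω*}) = 1.394813 − 1 = 0.394813.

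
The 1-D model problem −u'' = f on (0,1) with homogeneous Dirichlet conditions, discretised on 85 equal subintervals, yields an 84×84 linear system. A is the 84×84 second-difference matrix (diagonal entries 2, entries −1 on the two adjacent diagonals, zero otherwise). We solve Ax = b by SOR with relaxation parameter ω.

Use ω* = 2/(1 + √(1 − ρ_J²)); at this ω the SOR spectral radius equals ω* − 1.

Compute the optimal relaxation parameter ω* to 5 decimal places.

[ρ_J] n=84: ρ(B_J) = cos(π/(n+1)) = cos(π/85) = 0.99932.
√(1−ρ_J²) simplifies to sin(π/85) = 0.036951.
ω* = 2/(1+0.036951) = 1.92873
ρ_SOR = ω* − 1 ≈ 0.92873.

ω* = 1.92873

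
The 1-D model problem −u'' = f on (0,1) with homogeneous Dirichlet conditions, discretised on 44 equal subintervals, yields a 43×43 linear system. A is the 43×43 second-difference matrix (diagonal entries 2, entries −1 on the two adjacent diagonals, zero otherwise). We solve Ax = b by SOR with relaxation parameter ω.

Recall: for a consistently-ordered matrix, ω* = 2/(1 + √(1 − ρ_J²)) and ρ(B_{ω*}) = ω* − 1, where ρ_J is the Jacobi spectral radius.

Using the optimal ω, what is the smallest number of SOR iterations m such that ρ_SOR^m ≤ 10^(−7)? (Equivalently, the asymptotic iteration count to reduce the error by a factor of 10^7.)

ρ_J = max_k |cos(kπ/44)| = cos(π/44) = 0.9974521
1 − cos²(π/44) = sin²(π/44) ⇒ √(1−ρ_J²) = sin(π/44) = 0.0713392.
[ω*] 2 ÷ (1 + 0.0713392) = 2 ÷ 1.0713392 = 1.8668224.
[ρ_SOR] ω* − 1 = 0.8668224.
m ≥ 7·ln10 / (−ln 0.8668224) = 112.776; smallest integer m = 113.

m = 113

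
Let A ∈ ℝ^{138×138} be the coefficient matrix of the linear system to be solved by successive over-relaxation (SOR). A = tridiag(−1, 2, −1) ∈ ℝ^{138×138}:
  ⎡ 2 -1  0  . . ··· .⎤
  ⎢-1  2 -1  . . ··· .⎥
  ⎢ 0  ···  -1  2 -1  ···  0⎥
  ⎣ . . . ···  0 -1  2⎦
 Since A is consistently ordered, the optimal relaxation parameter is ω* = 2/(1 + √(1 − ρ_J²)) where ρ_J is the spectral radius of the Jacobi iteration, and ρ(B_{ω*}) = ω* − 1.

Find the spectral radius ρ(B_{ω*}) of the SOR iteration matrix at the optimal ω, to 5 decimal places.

ρ_SOR = 0.95580

B_J for the 138×138 system has eigenvalues cos(kπ/139); ρ_J = cos(π/139) = 0.99974.
√(1−ρ_J²) = |sin(π/139)| = 0.022599
ω* = 2/(1 + 0.022599) = 2/1.022599 = 1.95580.
ρ_SOR = ω* − 1 ≈ 0.95580.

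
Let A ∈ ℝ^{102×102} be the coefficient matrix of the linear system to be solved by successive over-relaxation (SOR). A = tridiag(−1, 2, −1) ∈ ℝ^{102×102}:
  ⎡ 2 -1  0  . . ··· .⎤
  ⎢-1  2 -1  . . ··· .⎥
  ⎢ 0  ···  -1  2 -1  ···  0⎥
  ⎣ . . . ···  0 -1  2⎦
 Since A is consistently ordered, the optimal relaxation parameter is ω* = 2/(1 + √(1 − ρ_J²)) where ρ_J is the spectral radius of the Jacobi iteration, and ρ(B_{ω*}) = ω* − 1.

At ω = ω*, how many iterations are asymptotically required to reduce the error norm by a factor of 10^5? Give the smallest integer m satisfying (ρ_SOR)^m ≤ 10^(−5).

m = 189

ρ_J = max_k |cos(kπ/103)| = cos(π/103) = 0.9995349
√(1−ρ_J²) = |sin(π/103)| = 0.0304962
[ω*] 2 ÷ (1 + 0.0304962) = 2 ÷ 1.0304962 = 1.9408126.
ρ(B_{ω*}) = ω*−1 = 0.9408126
m ≥ 5·ln10 / (−ln 0.9408126) = 188.701; smallest integer m = 189.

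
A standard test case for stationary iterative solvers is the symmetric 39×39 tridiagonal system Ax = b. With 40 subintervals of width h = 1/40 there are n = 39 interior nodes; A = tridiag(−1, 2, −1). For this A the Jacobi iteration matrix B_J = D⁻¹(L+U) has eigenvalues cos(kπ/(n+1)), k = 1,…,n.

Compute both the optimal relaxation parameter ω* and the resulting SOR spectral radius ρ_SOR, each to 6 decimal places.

ω* = 1.854498, ρ_SOR = 0.854498

B_J for the 39×39 system has eigenvalues cos(kπ/40); ρ_J = cos(π/40) = 0.996917.
1 − cos²(π/40) = sin²(π/40) ⇒ √(1−ρ_J²) = sin(π/40) = 0.0784591.
So ω* = 2/1.0784591 = 1.854498 (Young).
[ρ_SOR] ω* − 1 = 0.854498.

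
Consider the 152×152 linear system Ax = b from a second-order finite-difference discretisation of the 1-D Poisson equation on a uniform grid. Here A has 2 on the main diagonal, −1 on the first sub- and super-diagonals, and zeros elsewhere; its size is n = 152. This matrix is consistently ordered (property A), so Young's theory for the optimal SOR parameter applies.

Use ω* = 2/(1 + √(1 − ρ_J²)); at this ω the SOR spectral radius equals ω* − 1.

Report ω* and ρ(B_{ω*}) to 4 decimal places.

ω* = 1.9598, ρ_SOR = 0.9598

[ρ_J] n=152: ρ(B_J) = cos(π/(n+1)) = cos(π/153) = 0.9998.
√(1−ρ_J²) = |sin(π/153)| = 0.02053
[ω*] 2 ÷ (1 + 0.02053) = 2 ÷ 1.02053 = 1.9598.
At ω = 1.9598 every |λ(B_ω)| = ω−1, so ρ_SOR = 0.9598.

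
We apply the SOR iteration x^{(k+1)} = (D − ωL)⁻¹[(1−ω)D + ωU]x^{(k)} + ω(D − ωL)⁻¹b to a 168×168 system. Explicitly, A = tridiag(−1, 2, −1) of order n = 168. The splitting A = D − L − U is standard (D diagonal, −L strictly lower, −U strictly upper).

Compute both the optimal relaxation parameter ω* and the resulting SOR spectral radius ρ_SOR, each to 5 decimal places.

spectrum of D⁻¹(L+U) = {cos(kπ/169) : 1≤k≤168}; ρ_J = cos(π/169) = 0.99983.
√(1−ρ_J²) simplifies to sin(π/169) = 0.018588.
ω* = 2/(1+0.018588) = 1.96350
ρ_SOR = ω* − 1 = 1.96350 − 1 = 0.96350.

ω* = 1.96350, ρ_SOR = 0.96350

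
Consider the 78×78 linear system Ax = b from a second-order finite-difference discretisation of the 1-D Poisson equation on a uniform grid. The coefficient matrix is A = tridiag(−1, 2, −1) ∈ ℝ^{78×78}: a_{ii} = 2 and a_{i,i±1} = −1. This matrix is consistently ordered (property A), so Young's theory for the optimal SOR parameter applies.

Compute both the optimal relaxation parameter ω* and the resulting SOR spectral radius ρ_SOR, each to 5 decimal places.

½·tridiag(1,0,1) at n=78: λ_k = cos(kπ/79); max |λ| at k=1 ⇒ ρ_J = cos(π/79) ≈ 0.99921.
√(1 − cos²(π/79)) = sin(π/79) ≈ 0.039757.
So ω* = 2/1.039757 = 1.92353 (Young).
[ρ_SOR] ω* − 1 = 0.92353.

ω* = 1.92353, ρ_SOR = 0.92353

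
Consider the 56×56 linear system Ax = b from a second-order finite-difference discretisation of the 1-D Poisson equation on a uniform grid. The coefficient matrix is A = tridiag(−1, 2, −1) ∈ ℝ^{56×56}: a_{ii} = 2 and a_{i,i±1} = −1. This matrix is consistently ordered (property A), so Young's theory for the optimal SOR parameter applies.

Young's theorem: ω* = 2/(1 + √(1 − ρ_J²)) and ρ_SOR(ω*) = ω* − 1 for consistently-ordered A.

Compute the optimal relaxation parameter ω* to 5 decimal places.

With n=56, ρ(Jacobi) = cos(π/57) = 0.99848.
√(1 − cos²(π/57)) = sin(π/57) ≈ 0.055088.
Then 2/(1+√(1−ρ_J²)) = 2/(1+0.055088); ω* = 2/1.055088 = 1.89558.
and ρ(B_{ω*}) = 1.89558 − 1 = 0.89558.

ω* = 1.89558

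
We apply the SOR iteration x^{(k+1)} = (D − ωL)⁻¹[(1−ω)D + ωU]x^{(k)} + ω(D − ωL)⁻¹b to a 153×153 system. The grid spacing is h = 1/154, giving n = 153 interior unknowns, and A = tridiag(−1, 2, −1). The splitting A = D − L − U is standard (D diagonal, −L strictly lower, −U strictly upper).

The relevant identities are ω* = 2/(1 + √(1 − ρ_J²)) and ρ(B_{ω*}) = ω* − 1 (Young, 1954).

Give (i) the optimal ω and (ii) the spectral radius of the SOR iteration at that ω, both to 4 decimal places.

ω* = 1.9600, ρ_SOR = 0.9600

n=153: λ(B_J) = 1 − λ(A)/2 = cos(kπ/154); k=1 gives ρ_J = 0.9998.
1 − cos²(π/154) = sin²(π/154) ⇒ √(1−ρ_J²) = sin(π/154) = 0.02040.
[ω*] 2 ÷ (1 + 0.02040) = 2 ÷ 1.02040 = 1.9600.
and ρ(B_{ω*}) = 1.9600 − 1 = 0.9600.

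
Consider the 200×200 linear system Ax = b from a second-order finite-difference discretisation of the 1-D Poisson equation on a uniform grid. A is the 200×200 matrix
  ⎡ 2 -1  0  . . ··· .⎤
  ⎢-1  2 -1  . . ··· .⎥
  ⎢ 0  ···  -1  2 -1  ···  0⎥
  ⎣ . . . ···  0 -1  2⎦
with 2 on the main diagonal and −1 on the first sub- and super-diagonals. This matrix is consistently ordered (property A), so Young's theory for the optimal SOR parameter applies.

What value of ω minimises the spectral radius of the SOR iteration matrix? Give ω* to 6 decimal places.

ω* = 1.969223

[ρ_J] n=200: ρ(B_J) = cos(π/(n+1)) = cos(π/201) = 0.999878.
√(1 − cos²(π/201)) = sin(π/201) ≈ 0.0156292.
[ω*] 2 ÷ (1 + 0.0156292) = 2 ÷ 1.0156292 = 1.969223.
ρ(B_{ω*}) = ω*−1 = 0.969223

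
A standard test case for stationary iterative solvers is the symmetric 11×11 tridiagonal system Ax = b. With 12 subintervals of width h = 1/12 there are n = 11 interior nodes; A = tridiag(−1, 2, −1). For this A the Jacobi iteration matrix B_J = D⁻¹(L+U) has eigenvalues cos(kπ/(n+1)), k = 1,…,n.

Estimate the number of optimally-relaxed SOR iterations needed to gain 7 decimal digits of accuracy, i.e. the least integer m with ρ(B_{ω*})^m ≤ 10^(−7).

m = 31

[ρ_J] n=11: ρ(B_J) = cos(π/(n+1)) = cos(π/12) = 0.9659258.
√(1 − cos²(π/12)) = sin(π/12) ≈ 0.2588190.
ω* = 2 / (1 + 0.2588190) = 2 / 1.2588190 ≈ 1.5887908.
and ρ(B_{ω*}) = 1.5887908 − 1 = 0.5887908.
m ≥ 7·ln10 / (−ln 0.5887908) = 30.430; smallest integer m = 31.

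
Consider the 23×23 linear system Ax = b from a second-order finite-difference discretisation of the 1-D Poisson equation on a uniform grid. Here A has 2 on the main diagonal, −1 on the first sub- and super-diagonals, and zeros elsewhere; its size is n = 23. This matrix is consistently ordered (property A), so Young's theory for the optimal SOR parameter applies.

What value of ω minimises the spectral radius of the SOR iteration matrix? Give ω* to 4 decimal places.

ω* = 1.7691

With n=23, ρ(Jacobi) = cos(π/24) = 0.9914.
1 − cos²(π/24) = sin²(π/24) ⇒ √(1−ρ_J²) = sin(π/24) = 0.13053.
ω* = 2/(1+0.13053) = 1.7691
ρ(B_{ω*}) = ω*−1 = 0.7691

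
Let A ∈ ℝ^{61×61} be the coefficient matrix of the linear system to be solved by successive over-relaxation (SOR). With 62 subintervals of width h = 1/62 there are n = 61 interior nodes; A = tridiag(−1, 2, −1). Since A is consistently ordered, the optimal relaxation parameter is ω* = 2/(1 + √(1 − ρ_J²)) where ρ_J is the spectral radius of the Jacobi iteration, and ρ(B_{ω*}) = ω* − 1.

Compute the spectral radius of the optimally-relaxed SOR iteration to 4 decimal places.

ρ_SOR = 0.9036

n=61: λ(B_J) = 1 − λ(A)/2 = cos(kπ/62); k=1 gives ρ_J = 0.9987.
root = sin(π/62) = 0.05065  (since 1−cos² = sin²).
Young: ω* = 2/(1+√(1−ρ_J²)) = 2/(1+0.05065) = 2/1.05065 = 1.9036.
ρ(B_{ω*}) = ω*−1 = 0.9036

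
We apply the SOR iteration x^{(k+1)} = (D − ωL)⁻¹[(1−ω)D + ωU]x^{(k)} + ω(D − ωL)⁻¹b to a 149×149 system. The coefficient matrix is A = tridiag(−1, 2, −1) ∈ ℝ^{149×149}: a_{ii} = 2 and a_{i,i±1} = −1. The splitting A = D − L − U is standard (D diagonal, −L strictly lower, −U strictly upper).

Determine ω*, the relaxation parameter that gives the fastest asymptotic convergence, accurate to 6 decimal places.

[ρ_J] n=149: ρ(B_J) = cos(π/(n+1)) = cos(π/150) = 0.999781.
√(1−ρ_J²) = |sin(π/150)| = 0.0209424
So ω* = 2/1.0209424 = 1.958974 (Young).
Hence ρ(B_{ω*}) = 1.958974 − 1 = 0.958974.

ω* = 1.958974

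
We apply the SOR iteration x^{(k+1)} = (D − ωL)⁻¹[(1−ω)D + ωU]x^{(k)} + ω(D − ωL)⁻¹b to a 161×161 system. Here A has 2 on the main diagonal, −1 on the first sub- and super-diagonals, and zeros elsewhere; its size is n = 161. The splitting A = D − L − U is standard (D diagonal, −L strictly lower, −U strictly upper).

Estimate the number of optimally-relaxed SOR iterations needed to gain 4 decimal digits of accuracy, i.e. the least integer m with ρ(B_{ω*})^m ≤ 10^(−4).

ρ_J = max_k |cos(kπ/162)| = cos(π/162) = 0.9998120
√(1 − cos²(π/162)) = sin(π/162) ≈ 0.0193913.
Young: ω* = 2/(1+√(1−ρ_J²)) = 2/(1+0.0193913) = 2/1.0193913 = 1.9619551.
ρ_SOR = ω* − 1 = 1.9619551 − 1 = 0.9619551.
4·ln10 = 9.21034; −ln(0.9619551) = 0.0387875; m = ⌈9.21034/0.0387875⌉ = ⌈237.456⌉ = 238.

m = 238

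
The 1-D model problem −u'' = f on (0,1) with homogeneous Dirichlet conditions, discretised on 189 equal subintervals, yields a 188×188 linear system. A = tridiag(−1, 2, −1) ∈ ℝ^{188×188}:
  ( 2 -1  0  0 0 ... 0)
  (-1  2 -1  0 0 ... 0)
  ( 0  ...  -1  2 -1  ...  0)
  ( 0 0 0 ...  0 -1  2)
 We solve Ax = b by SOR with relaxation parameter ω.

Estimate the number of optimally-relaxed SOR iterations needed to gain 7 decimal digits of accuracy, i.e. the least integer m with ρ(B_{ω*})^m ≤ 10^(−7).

ρ_J = max_k |cos(kπ/189)| = cos(π/189) = 0.9998619
1 − cos²(π/189) = sin²(π/189) ⇒ √(1−ρ_J²) = sin(π/189) = 0.0166214.
ω* = 2/(1 + 0.0166214) = 2/1.0166214 = 1.9673007.
[ρ_SOR] ω* − 1 = 0.9673007.
m ≥ 7·ln10 / (−ln 0.9673007) = 484.815; smallest integer m = 485.

m = 485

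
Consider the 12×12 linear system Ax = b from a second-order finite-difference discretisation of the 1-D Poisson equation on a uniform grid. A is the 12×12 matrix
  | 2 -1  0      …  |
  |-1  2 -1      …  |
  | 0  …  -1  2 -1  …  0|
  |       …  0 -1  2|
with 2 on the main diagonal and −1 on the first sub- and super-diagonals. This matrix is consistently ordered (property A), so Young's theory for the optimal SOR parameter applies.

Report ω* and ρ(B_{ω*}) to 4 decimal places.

ω* = 1.6138, ρ_SOR = 0.6138

spectrum of D⁻¹(L+U) = {cos(kπ/13) : 1≤k≤12}; ρ_J = cos(π/13) = 0.9709.
√(1 − cos²(π/13)) = sin(π/13) ≈ 0.23932.
So ω* = 2/1.23932 = 1.6138 (Young).
ρ_SOR = ω* − 1 = 1.6138 − 1 = 0.6138.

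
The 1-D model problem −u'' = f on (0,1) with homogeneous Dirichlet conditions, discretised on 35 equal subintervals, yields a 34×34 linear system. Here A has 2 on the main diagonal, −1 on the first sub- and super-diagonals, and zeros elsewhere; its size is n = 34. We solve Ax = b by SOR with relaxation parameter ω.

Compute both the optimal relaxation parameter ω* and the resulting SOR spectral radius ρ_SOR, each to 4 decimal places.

ω* = 1.8355, ρ_SOR = 0.8355

B_J for the 34×34 system has eigenvalues cos(kπ/35); ρ_J = cos(π/35) = 0.9960.
1 − cos²(π/35) = sin²(π/35) ⇒ √(1−ρ_J²) = sin(π/35) = 0.08964.
Then 2/(1+√(1−ρ_J²)) = 2/(1+0.08964); ω* = 2/1.08964 = 1.8355.
and ρ(B_{ω*}) = 1.8355 − 1 = 0.8355.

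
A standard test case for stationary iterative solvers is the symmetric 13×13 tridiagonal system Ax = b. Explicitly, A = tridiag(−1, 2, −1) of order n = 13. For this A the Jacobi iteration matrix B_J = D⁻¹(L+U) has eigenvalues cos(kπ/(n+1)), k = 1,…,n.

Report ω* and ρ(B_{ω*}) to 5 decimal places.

ω* = 1.63596, ρ_SOR = 0.63596

n=13: λ(B_J) = 1 − λ(A)/2 = cos(kπ/14); k=1 gives ρ_J = 0.97493.
root = sin(π/14) = 0.222521  (since 1−cos² = sin²).
[ω*] 2 ÷ (1 + 0.222521) = 2 ÷ 1.222521 = 1.63596.
ρ_SOR = ω* − 1 ≈ 0.63596.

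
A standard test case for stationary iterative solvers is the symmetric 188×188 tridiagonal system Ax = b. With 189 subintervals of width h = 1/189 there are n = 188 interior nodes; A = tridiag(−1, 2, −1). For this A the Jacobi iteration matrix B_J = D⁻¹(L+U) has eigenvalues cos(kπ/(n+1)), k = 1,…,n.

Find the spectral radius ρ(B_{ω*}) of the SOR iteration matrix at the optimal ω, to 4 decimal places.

ρ_SOR = 0.9673

With n=188, ρ(Jacobi) = cos(π/189) = 0.9999.
1 − cos²(π/189) = sin²(π/189) ⇒ √(1−ρ_J²) = sin(π/189) = 0.01662.
Young: ω* = 2/(1+√(1−ρ_J²)) = 2/(1+0.01662) = 2/1.01662 = 1.9673.
[ρ_SOR] ω* − 1 = 0.9673.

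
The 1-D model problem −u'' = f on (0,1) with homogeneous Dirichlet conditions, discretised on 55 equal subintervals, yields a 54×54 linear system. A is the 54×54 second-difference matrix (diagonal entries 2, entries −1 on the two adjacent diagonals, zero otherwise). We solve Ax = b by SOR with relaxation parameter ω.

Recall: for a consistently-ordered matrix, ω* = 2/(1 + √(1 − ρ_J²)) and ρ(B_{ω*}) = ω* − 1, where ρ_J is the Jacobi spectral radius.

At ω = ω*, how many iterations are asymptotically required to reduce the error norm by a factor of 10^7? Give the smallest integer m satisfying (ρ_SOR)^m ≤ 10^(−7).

B_J for the 54×54 system has eigenvalues cos(kπ/55); ρ_J = cos(π/55) = 0.9983691.
√(1−ρ_J²) simplifies to sin(π/55) = 0.0570888.
Young: ω* = 2/(1+√(1−ρ_J²)) = 2/(1+0.0570888) = 2/1.0570888 = 1.8919886.
Hence ρ(B_{ω*}) = 1.8919886 − 1 = 0.8919886.
7·ln10 = 16.1181; −ln(0.8919886) = 0.114302; m = ⌈16.1181/0.114302⌉ = ⌈141.013⌉ = 142.

m = 142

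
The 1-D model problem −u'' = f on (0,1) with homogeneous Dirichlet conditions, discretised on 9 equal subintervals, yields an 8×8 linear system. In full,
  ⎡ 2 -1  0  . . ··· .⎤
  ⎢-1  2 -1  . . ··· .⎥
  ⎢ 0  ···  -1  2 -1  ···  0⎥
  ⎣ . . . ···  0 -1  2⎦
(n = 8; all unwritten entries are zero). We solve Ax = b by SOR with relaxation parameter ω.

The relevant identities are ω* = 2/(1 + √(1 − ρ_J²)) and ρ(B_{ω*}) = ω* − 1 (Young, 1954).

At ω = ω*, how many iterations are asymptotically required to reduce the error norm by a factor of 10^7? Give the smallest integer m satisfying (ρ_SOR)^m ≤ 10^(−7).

m = 23

½·tridiag(1,0,1) at n=8: λ_k = cos(kπ/9); max |λ| at k=1 ⇒ ρ_J = cos(π/9) ≈ 0.9396926.
√(1−ρ_J²) = |sin(π/9)| = 0.3420201
ω* = 2/(1+0.3420201) = 1.4902906
ρ_SOR = ω* − 1 = 1.4902906 − 1 = 0.4902906.
ρ_SOR^m ≤ 10^(−7) ⇔ m ≥ 7·ln10/(−ln 0.4902906) = 16.1181/0.712757 = 22.614; m = ⌈22.614⌉ = 23.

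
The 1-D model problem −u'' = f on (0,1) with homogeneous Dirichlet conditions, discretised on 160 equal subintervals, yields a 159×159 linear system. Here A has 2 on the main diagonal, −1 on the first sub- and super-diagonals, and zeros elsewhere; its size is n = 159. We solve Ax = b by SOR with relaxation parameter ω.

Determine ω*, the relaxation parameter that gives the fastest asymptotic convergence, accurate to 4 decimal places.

½·tridiag(1,0,1) at n=159: λ_k = cos(kπ/160); max |λ| at k=1 ⇒ ρ_J = cos(π/160) ≈ 0.9998.
√(1 − cos²(π/160)) = sin(π/160) ≈ 0.01963.
ω* = 2/(1+0.01963) = 1.9615
[ρ_SOR] ω* − 1 = 0.9615.

ω* = 1.9615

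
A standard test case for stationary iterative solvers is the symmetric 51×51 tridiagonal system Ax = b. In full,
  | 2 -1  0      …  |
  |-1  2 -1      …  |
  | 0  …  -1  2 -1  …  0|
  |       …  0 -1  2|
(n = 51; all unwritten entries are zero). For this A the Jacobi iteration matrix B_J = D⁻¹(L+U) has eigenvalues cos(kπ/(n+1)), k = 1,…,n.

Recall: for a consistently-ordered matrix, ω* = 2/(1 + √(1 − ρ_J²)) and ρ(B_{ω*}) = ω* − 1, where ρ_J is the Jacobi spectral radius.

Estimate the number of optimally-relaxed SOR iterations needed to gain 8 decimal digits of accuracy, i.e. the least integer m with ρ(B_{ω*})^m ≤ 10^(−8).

spectrum of D⁻¹(L+U) = {cos(kπ/52) : 1≤k≤51}; ρ_J = cos(π/52) = 0.9981756.
root = sin(π/52) = 0.0603785  (since 1−cos² = sin²).
[ω*] 2 ÷ (1 + 0.0603785) = 2 ÷ 1.0603785 = 1.8861190.
At ω = 1.8861190 every |λ(B_ω)| = ω−1, so ρ_SOR = 0.8861190.
ρ_SOR^m ≤ 10^(−8) ⇔ m ≥ 8·ln10/(−ln 0.8861190) = 18.4207/0.120904 = 152.358; m = ⌈152.358⌉ = 153.

m = 153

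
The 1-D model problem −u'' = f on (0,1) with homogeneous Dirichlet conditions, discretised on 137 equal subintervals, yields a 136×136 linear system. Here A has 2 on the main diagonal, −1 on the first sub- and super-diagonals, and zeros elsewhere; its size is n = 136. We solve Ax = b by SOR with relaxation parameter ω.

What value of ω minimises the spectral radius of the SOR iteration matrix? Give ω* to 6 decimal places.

ω* = 1.955169

B_J for the 136×136 system has eigenvalues cos(kπ/137); ρ_J = cos(π/137) = 0.999737.
√(1−ρ_J²) simplifies to sin(π/137) = 0.0229293.
ω* = 2 / (1 + 0.0229293) = 2 / 1.0229293 ≈ 1.955169.
ρ_SOR = ω* − 1 ≈ 0.955169.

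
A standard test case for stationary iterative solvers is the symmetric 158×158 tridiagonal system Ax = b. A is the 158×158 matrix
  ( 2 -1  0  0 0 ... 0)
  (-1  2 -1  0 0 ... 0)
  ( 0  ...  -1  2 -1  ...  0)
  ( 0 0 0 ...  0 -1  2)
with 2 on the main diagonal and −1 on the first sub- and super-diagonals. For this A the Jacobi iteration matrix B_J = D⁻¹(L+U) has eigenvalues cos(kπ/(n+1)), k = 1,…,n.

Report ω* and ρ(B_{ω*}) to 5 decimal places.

ω* = 1.96125, ρ_SOR = 0.96125

ρ_J = max_k |cos(kπ/159)| = cos(π/159) = 0.99980
√(1−ρ_J²) = |sin(π/159)| = 0.019757
ω* = 2 / (1 + 0.019757) = 2 / 1.019757 ≈ 1.96125.
ρ(B_{ω*}) = ω*−1 = 0.96125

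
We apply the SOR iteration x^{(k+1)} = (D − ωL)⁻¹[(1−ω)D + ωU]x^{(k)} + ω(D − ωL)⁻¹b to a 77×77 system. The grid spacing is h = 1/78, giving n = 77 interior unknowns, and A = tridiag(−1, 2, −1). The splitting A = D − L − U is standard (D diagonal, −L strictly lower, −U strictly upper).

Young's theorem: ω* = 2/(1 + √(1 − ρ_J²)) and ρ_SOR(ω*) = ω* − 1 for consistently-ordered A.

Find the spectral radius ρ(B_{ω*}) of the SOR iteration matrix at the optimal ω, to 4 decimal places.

With n=77, ρ(Jacobi) = cos(π/78) = 0.9992.
√(1−ρ_J²) = |sin(π/78)| = 0.04027
ω* = 2/(1 + 0.04027) = 2/1.04027 = 1.9226.
At ω = 1.9226 every |λ(B_ω)| = ω−1, so ρ_SOR = 0.9226.

ρ_SOR = 0.9226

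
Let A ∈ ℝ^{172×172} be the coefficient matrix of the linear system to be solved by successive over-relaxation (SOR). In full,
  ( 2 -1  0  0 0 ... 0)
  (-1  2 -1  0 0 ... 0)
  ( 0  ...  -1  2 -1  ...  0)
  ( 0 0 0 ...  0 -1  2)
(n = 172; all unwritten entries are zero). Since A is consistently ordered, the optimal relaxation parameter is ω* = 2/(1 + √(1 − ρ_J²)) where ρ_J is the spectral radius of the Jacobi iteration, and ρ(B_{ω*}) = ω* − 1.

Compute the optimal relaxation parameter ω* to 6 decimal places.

With n=172, ρ(Jacobi) = cos(π/173) = 0.999835.
√(1 − cos²(π/173)) = sin(π/173) ≈ 0.0181585.
ω* = 2/(1 + 0.0181585) = 2/1.0181585 = 1.964331.
Hence ρ(B_{ω*}) = 1.964331 − 1 = 0.964331.

ω* = 1.964331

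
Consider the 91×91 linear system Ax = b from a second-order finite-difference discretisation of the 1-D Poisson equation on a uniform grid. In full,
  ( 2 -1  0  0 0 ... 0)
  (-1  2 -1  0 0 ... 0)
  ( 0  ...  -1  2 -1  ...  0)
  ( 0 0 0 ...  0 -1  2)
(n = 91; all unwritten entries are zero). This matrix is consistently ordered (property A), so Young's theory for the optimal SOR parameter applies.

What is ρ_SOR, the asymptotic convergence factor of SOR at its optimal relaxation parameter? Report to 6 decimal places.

ρ_SOR = 0.933972

n=91: λ(B_J) = 1 − λ(A)/2 = cos(kπ/92); k=1 gives ρ_J = 0.999417.
√(1−ρ_J²) = |sin(π/92)| = 0.0341411
Then 2/(1+√(1−ρ_J²)) = 2/(1+0.0341411); ω* = 2/1.0341411 = 1.933972.
and ρ(B_{ω*}) = 1.933972 − 1 = 0.933972.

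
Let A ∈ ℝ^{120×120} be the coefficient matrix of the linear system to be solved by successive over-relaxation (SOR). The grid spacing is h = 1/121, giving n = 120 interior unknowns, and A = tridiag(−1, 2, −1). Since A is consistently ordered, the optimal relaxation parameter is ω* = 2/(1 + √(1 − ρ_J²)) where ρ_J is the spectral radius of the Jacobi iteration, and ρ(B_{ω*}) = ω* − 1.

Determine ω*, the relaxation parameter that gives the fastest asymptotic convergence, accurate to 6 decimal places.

ω* = 1.949392

B_J for the 120×120 system has eigenvalues cos(kπ/121); ρ_J = cos(π/121) = 0.999663.
root = sin(π/121) = 0.0259607  (since 1−cos² = sin²).
Young: ω* = 2/(1+√(1−ρ_J²)) = 2/(1+0.0259607) = 2/1.0259607 = 1.949392.
At ω = 1.949392 every |λ(B_ω)| = ω−1, so ρ_SOR = 0.949392.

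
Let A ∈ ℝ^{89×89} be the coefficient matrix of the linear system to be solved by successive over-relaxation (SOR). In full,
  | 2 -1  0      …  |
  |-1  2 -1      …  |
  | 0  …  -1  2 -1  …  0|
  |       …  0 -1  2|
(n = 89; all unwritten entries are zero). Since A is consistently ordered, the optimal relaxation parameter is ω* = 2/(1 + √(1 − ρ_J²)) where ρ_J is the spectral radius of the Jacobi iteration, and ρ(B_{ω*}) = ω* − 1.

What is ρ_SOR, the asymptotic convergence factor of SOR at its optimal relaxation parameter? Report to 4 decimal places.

ρ_SOR = 0.9326

spectrum of D⁻¹(L+U) = {cos(kπ/90) : 1≤k≤89}; ρ_J = cos(π/90) = 0.9994.
root = sin(π/90) = 0.03490  (since 1−cos² = sin²).
ω* = 2/(1+0.03490) = 1.9326
At ω = 1.9326 every |λ(B_ω)| = ω−1, so ρ_SOR = 0.9326.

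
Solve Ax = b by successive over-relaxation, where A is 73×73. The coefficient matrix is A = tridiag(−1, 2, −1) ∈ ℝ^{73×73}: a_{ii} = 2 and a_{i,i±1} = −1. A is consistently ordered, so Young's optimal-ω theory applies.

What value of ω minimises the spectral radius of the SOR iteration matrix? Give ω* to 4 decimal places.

B_J for the 73×73 system has eigenvalues cos(kπ/74); ρ_J = cos(π/74) = 0.9991.
√(1 − cos²(π/74)) = sin(π/74) ≈ 0.04244.
ω* = 2/(1 + 0.04244) = 2/1.04244 = 1.9186.
ρ(B_{ω*}) = ω*−1 = 0.9186

ω* = 1.9186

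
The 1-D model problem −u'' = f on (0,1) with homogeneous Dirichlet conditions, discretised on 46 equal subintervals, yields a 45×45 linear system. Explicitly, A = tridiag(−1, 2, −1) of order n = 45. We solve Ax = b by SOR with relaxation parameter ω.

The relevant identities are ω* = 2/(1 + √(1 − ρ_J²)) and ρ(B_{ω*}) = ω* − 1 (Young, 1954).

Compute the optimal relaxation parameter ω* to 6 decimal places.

ρ_J = max_k |cos(kπ/46)| = cos(π/46) = 0.997669
root = sin(π/46) = 0.0682424  (since 1−cos² = sin²).
ω* = 2/(1+0.0682424) = 1.872234
At ω = 1.872234 every |λ(B_ω)| = ω−1, so ρ_SOR = 0.872234.

ω* = 1.872234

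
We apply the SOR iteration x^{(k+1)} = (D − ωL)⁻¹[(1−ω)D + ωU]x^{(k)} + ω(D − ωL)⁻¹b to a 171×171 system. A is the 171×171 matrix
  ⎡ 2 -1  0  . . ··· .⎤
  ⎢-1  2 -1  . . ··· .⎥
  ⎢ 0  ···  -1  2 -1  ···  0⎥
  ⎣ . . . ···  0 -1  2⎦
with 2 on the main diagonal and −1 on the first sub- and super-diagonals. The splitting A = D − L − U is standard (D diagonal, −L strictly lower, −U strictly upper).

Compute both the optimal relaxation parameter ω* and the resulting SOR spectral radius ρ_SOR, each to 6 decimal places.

ω* = 1.964127, ρ_SOR = 0.964127

spectrum of D⁻¹(L+U) = {cos(kπ/172) : 1≤k≤171}; ρ_J = cos(π/172) = 0.999833.
√(1−ρ_J²) = |sin(π/172)| = 0.0182641
ω* = 2/(1 + 0.0182641) = 2/1.0182641 = 1.964127.
At ω = 1.964127 every |λ(B_ω)| = ω−1, so ρ_SOR = 0.964127.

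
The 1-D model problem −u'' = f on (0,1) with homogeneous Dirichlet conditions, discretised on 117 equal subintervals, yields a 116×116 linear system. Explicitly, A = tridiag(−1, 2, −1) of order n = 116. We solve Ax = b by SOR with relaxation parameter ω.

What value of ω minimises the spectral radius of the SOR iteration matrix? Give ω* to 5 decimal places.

n=116: λ(B_J) = 1 − λ(A)/2 = cos(kπ/117); k=1 gives ρ_J = 0.99964.
√(1−ρ_J²) = |sin(π/117)| = 0.026848
ω* = 2/(1 + 0.026848) = 2/1.026848 = 1.94771.
ρ(B_{ω*}) = ω*−1 = 0.94771

ω* = 1.94771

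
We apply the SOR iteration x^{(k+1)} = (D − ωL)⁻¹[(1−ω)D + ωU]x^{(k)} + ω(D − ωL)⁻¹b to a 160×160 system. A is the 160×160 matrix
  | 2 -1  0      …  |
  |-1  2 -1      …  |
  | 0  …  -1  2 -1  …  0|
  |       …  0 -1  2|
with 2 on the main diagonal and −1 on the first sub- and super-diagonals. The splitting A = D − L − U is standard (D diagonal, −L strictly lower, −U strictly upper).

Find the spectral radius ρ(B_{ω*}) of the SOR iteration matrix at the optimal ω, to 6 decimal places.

ρ_SOR = 0.961723

[ρ_J] n=160: ρ(B_J) = cos(π/(n+1)) = cos(π/161) = 0.999810.
√(1 − cos²(π/161)) = sin(π/161) ≈ 0.0195118.
Young: ω* = 2/(1+√(1−ρ_J²)) = 2/(1+0.0195118) = 2/1.0195118 = 1.961723.
[ρ_SOR] ω* − 1 = 0.961723.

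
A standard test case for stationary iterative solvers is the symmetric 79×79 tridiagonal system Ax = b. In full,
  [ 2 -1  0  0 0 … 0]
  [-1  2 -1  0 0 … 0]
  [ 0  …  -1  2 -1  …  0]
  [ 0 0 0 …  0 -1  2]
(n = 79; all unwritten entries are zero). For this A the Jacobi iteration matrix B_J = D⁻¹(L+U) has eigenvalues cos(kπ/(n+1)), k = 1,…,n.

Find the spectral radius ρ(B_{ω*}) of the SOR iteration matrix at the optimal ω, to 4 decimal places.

ρ_SOR = 0.9244

ρ_J = max_k |cos(kπ/80)| = cos(π/80) = 0.9992
root = sin(π/80) = 0.03926  (since 1−cos² = sin²).
Then 2/(1+√(1−ρ_J²)) = 2/(1+0.03926); ω* = 2/1.03926 = 1.9244.
ρ(B_{ω*}) = ω*−1 = 0.9244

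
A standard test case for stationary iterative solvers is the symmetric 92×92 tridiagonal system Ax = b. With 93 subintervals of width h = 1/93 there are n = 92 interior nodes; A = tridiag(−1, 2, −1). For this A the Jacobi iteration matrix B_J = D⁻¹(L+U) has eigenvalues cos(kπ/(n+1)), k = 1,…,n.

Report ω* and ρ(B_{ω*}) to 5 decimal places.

ω* = 1.93466, ρ_SOR = 0.93466

n=92: λ(B_J) = 1 − λ(A)/2 = cos(kπ/93); k=1 gives ρ_J = 0.99943.
1 − cos²(π/93) = sin²(π/93) ⇒ √(1−ρ_J²) = sin(π/93) = 0.033774.
ω* = 2 / (1 + 0.033774) = 2 / 1.033774 ≈ 1.93466.
ρ_SOR = ω* − 1 ≈ 0.93466.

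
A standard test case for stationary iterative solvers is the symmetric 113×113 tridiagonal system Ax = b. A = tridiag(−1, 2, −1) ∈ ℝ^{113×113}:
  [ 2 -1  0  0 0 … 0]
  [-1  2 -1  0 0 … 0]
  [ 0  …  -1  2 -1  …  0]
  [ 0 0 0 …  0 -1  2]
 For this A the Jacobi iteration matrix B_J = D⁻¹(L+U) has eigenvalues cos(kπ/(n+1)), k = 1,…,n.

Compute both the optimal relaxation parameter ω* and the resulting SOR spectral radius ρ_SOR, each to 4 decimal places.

ω* = 1.9464, ρ_SOR = 0.9464

spectrum of D⁻¹(L+U) = {cos(kπ/114) : 1≤k≤113}; ρ_J = cos(π/114) = 0.9996.
1 − cos²(π/114) = sin²(π/114) ⇒ √(1−ρ_J²) = sin(π/114) = 0.02755.
Then 2/(1+√(1−ρ_J²)) = 2/(1+0.02755); ω* = 2/1.02755 = 1.9464.
Hence ρ(B_{ω*}) = 1.9464 − 1 = 0.9464.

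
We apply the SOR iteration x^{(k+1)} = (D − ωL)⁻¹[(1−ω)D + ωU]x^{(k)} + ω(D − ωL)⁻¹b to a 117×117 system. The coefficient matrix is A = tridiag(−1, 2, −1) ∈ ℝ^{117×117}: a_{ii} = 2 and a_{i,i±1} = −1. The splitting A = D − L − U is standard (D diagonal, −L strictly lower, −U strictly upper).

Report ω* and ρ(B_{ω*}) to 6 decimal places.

ω* = 1.948140, ρ_SOR = 0.948140

½·tridiag(1,0,1) at n=117: λ_k = cos(kπ/118); max |λ| at k=1 ⇒ ρ_J = cos(π/118) ≈ 0.999646.
√(1 − cos²(π/118)) = sin(π/118) ≈ 0.0266205.
ω* = 2/(1 + 0.0266205) = 2/1.0266205 = 1.948140.
Hence ρ(B_{ω*}) = 1.948140 − 1 = 0.948140.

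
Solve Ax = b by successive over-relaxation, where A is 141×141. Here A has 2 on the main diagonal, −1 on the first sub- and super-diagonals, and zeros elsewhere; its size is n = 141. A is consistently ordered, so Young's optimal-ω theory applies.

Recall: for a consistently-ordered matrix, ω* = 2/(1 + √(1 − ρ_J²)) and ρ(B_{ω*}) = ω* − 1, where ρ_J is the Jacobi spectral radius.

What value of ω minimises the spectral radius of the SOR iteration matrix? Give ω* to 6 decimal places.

ω* = 1.956713

½·tridiag(1,0,1) at n=141: λ_k = cos(kπ/142); max |λ| at k=1 ⇒ ρ_J = cos(π/142) ≈ 0.999755.
1 − cos²(π/142) = sin²(π/142) ⇒ √(1−ρ_J²) = sin(π/142) = 0.0221221.
[ω*] 2 ÷ (1 + 0.0221221) = 2 ÷ 1.0221221 = 1.956713.
[ρ_SOR] ω* − 1 = 0.956713.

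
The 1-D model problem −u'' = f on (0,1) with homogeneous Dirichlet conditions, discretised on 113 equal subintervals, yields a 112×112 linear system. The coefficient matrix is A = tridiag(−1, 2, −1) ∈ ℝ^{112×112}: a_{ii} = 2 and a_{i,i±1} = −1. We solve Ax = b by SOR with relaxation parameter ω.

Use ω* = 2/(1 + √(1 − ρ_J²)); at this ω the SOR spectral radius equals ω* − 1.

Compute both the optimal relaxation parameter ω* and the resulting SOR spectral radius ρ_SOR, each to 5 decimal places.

ω* = 1.94591, ρ_SOR = 0.94591

½·tridiag(1,0,1) at n=112: λ_k = cos(kπ/113); max |λ| at k=1 ⇒ ρ_J = cos(π/113) ≈ 0.99961.
√(1−ρ_J²) = |sin(π/113)| = 0.027798
ω* = 2 / (1 + 0.027798) = 2 / 1.027798 ≈ 1.94591.
and ρ(B_{ω*}) = 1.94591 − 1 = 0.94591.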